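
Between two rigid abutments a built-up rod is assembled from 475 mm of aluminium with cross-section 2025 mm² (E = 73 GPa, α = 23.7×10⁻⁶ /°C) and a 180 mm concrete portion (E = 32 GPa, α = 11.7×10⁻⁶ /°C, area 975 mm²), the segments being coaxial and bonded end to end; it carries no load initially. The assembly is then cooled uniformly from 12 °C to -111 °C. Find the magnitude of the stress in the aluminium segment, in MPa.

With the walls removed the bar would change length by δ_free = Σ αᵢΔT Lᵢ = 23.7×10⁻⁶×123×475 + 11.7×10⁻⁶×123×180 = 1.644 mm.
The walls prevent any net length change, so an axial force P (same in every segment) develops. Compatibility: P · Σ Lᵢ/(AᵢEᵢ) = δ_free.
Σ Lᵢ/(AᵢEᵢ) = 475/(2025×73×10³) + 180/(975×32×10³) = 8.982×10⁻⁶ mm/N.
P = 1.644 / 8.982×10⁻⁶ = 183000 N = 183 kN, tensile.
σ_{aluminium} = P / A = 183000 / 2025 = 90.37 MPa.

σ ≈ 90.4 MPa (tensile)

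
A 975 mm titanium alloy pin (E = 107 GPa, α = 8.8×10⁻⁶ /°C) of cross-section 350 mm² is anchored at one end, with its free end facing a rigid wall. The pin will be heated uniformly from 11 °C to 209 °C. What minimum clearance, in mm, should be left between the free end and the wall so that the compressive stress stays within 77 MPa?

Free expansion if unrestrained: δ_free = αΔT L = 8.8×10⁻⁶ × 198 × 975 = 1.699 mm.
A stress of 77 MPa corresponds to the wall pushing the pin back by σL/E = 77×975/(107×10³) = 0.7016 mm.
So the gap has to take up the difference, g_min = δ_free − σL/E = 1.699 − 0.7016 = 0.9972 mm.

g ≈ 0.997 mm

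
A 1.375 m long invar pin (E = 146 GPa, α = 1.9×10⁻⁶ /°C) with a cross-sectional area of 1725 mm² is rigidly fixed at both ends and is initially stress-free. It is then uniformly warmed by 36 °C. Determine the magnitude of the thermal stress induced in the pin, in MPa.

σ ≈ 9.99 MPa (compressive)

With length fixed, the mechanical strain must cancel the thermal strain αΔT = 1.9×10⁻⁶ × 36 = 68.4×10⁻⁶.
Hence σ = E·αΔT = 146×10³ × 68.4×10⁻⁶ = 9.986 MPa, compressive.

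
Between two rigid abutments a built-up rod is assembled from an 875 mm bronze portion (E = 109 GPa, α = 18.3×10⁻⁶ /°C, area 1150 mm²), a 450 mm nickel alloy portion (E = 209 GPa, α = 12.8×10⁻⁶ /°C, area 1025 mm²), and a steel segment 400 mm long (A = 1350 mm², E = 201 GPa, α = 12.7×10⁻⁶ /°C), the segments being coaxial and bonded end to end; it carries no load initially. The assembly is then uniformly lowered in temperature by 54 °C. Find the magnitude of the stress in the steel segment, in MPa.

With the walls removed the bar would change length by δ_free = Σ αᵢΔT Lᵢ = 18.3×10⁻⁶×54×875 + 12.8×10⁻⁶×54×450 + 12.7×10⁻⁶×54×400 = 1.45 mm.
Since the ends are fixed, an axial force P builds up, equal in every segment, with P · Σ Lᵢ/(AᵢEᵢ) = δ_free.
Σ Lᵢ/(AᵢEᵢ) = 875/(1150×109×10³) + 450/(1025×209×10³) + 400/(1350×201×10³) = 1.056×10⁻⁵ mm/N.
So P = 1.45 / 1.056×10⁻⁵ = 137.4 kN, tensile.
σ_{steel} = P / A = 137400 / 1350 = 101.8 MPa.

σ ≈ 102 MPa (tensile)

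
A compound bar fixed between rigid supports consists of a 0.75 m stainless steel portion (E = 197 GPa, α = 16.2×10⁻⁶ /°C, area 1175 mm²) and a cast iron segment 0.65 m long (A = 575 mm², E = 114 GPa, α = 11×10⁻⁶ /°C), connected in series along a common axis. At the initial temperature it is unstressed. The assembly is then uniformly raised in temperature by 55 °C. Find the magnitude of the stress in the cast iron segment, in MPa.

σ ≈ 140 MPa (compressive)

Free thermal expansion of the whole bar: Σ αᵢΔT Lᵢ = 16.2×10⁻⁶×55×750 + 11×10⁻⁶×55×650 = 1.061 mm.
The rigid supports impose zero overall length change; the single axial force P common to all segments must satisfy P Σ Lᵢ/(AᵢEᵢ) = δ_free.
The series flexibility is Σ Lᵢ/(AᵢEᵢ) = 750/(1175×197×10³) + 650/(575×114×10³) = 1.316×10⁻⁵ mm/N.
So P = 1.061 / 1.316×10⁻⁵ = 80.68 kN, compressive.
σ_{cast iron} = P / A = 80680 / 575 = 140.3 MPa.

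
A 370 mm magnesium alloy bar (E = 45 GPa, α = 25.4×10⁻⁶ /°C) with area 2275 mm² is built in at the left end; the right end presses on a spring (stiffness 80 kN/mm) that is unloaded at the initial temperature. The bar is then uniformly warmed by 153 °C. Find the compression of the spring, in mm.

The unrestrained thermal change is αΔT L = 25.4×10⁻⁶ × 153 × 370 = 1.438 mm.
Let P be the compressive force at the spring. The bar shortens elastically by PL/(AE) and the spring compresses by P/k; together these equal δ_free.
So P = δ_free / [L/(AE) + 1/k] = 1.438 / [ 370/(2275×45×10³) + 1/(80×10³) ].
P = 1.438 / 1.611×10⁻⁵ = 89230 N.
Spring compression = P/k = 89230/(80×10³) = 1.115 mm.

δ ≈ 1.12 mm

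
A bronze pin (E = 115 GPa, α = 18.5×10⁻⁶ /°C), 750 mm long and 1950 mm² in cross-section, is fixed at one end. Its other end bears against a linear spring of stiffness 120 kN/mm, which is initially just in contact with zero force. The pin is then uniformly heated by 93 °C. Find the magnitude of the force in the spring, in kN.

If the spring were absent the pin would lengthen by αΔT L = 18.5×10⁻⁶ × 93 × 750 = 1.29 mm.
With a force P in the spring, the elastic change of the pin is PL/(AE) and that of the spring is P/k; compatibility requires their sum to equal δ_free.
P [ L/(AE) + 1/k ] = δ_free → P [ 750/(1950×115×10³) + 1/(120×10³) ] = 1.29.
P = 1.29 / 1.168×10⁻⁵ = 110500 N.

P ≈ 110 kN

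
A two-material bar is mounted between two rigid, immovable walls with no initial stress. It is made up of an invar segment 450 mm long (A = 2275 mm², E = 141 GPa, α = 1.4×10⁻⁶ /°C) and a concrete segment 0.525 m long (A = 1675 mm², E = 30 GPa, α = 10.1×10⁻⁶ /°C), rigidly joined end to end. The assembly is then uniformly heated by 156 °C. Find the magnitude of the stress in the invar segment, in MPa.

σ ≈ 34.3 MPa (compressive)

Free thermal expansion of the whole bar: Σ αᵢΔT Lᵢ = 1.4×10⁻⁶×156×450 + 10.1×10⁻⁶×156×525 = 0.9255 mm.
Since the ends are fixed, an axial force P builds up, equal in every segment, with P · Σ Lᵢ/(AᵢEᵢ) = δ_free.
Σ Lᵢ/(AᵢEᵢ) = 450/(2275×141×10³) + 525/(1675×30×10³) = 1.185×10⁻⁵ mm/N.
P = 0.9255 / 1.185×10⁻⁵ = 78090 N = 78.09 kN, compressive.
σ_{invar} = P / A = 78090 / 2275 = 34.33 MPa.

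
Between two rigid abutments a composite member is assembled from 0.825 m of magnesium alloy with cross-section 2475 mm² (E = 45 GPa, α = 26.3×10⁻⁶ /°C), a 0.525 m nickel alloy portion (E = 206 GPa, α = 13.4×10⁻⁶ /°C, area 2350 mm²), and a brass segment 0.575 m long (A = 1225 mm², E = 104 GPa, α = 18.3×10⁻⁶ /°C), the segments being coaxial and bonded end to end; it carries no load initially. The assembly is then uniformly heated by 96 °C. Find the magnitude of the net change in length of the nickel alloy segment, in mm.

|ΔL| ≈ 0.361 mm

Free thermal expansion of the whole bar: Σ αᵢΔT Lᵢ = 26.3×10⁻⁶×96×825 + 13.4×10⁻⁶×96×525 + 18.3×10⁻⁶×96×575 = 3.768 mm.
The walls prevent any net length change, so an axial force P (same in every segment) develops. Compatibility: P · Σ Lᵢ/(AᵢEᵢ) = δ_free.
The series flexibility is Σ Lᵢ/(AᵢEᵢ) = 825/(2475×45×10³) + 525/(2350×206×10³) + 575/(1225×104×10³) = 1.301×10⁻⁵ mm/N.
So P = 3.768 / 1.301×10⁻⁵ = 289.8 kN, compressive.
For the nickel alloy segment, free thermal change = 13.4×10⁻⁶×96×525 = 0.6754 mm and elastic change from P = 289800×525/(2350×206×10³) = 0.3142 mm; these oppose, so the net change is 0.361 mm (segment lengthens).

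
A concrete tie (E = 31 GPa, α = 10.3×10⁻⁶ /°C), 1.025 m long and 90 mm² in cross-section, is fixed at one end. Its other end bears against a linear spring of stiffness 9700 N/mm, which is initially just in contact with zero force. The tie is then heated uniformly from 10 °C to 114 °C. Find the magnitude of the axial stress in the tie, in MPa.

σ ≈ 25.9 MPa (compressive)

The unrestrained thermal change is αΔT L = 10.3×10⁻⁶ × 104 × 1025 = 1.098 mm.
Let P be the compressive force at the spring. The tie shortens elastically by PL/(AE) and the spring compresses by P/k; together these equal δ_free.
So P = δ_free / [L/(AE) + 1/k] = 1.098 / [ 1025/(90×31×10³) + 1/(9700) ].
P = 1.098 / 0.0004705 = 2334 N.
σ = P/A = 2334/90 = 25.93 MPa.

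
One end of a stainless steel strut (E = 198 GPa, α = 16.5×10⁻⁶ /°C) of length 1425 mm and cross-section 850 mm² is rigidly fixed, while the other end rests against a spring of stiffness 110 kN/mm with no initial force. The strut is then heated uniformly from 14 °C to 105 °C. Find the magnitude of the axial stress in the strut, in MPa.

σ ≈ 143 MPa (compressive)

If the spring were absent the strut would lengthen by αΔT L = 16.5×10⁻⁶ × 91 × 1425 = 2.14 mm.
With a force P in the spring, the elastic change of the strut is PL/(AE) and that of the spring is P/k; compatibility requires their sum to equal δ_free.
P [ L/(AE) + 1/k ] = δ_free → P [ 1425/(850×198×10³) + 1/(110×10³) ] = 2.14.
P = 2.14 / 1.756×10⁻⁵ = 121900 N.
σ = P/A = 121900/850 = 143.4 MPa.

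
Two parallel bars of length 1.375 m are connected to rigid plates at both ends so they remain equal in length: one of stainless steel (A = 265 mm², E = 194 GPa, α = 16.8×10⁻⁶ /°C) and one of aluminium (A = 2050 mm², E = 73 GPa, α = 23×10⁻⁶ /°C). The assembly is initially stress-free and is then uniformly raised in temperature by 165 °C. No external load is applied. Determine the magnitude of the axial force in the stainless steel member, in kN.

P ≈ 39.1 kN (tensile in the stainless steel)

The aluminium has the larger α, so on heating it would change length more than the stainless steel if both were free. The rigid plates force a common final length, so the aluminium is put into compression and the stainless steel into tension, with equal and opposite forces P (no external load).
Compatibility of the two members (thermal + elastic change equal): (α₁ − α₂)ΔT = P·[1/(A₁E₁) + 1/(A₂E₂)].
|α₁ − α₂|·ΔT = 6.2×10⁻⁶ × 165 = 0.001023.
1/(A₁E₁) + 1/(A₂E₂) = 1/(265×194×10³) + 1/(2050×73×10³) = 2.613×10⁻⁸ N⁻¹.
P = 0.001023 / 2.613×10⁻⁸ = 39140 N = 39.14 kN.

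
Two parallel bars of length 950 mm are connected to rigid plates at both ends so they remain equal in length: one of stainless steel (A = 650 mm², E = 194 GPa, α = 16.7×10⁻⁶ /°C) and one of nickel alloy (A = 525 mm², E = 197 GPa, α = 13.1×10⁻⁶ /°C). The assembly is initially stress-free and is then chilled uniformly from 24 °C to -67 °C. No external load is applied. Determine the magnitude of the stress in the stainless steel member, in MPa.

Both members must finish at the same length. With the larger α, the stainless steel tends to over-contract; the plates restrain it, putting the stainless steel in tension and the nickel alloy in compression. With no external load the two internal forces are equal and opposite, magnitude P.
Equating the net (thermal + elastic) strains gives |α₁ − α₂|·ΔT = P·[1/(A₁E₁) + 1/(A₂E₂)].
|α₁ − α₂|·ΔT = 3.6×10⁻⁶ × 91 = 0.0003276.
1/(A₁E₁) + 1/(A₂E₂) = 1/(650×194×10³) + 1/(525×197×10³) = 1.76×10⁻⁸ N⁻¹.
P = 0.0003276 / 1.76×10⁻⁸ = 18610 N = 18.61 kN.
σ_{stainless steel} = P/A₁ = 18610/650 = 28.64 MPa, tensile.

σ ≈ 28.6 MPa (tensile)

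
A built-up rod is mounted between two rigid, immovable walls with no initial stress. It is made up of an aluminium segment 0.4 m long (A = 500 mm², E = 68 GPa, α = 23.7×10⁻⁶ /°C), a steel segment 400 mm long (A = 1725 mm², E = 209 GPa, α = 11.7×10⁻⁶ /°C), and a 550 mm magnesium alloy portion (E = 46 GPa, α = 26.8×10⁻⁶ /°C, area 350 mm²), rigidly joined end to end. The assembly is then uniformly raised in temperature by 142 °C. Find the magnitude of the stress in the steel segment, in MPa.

With the walls removed the bar would change length by δ_free = Σ αᵢΔT Lᵢ = 23.7×10⁻⁶×142×400 + 11.7×10⁻⁶×142×400 + 26.8×10⁻⁶×142×550 = 4.104 mm.
Since the ends are fixed, an axial force P builds up, equal in every segment, with P · Σ Lᵢ/(AᵢEᵢ) = δ_free.
Σ Lᵢ/(AᵢEᵢ) = 400/(500×68×10³) + 400/(1725×209×10³) + 550/(350×46×10³) = 4.704×10⁻⁵ mm/N.
P = 4.104 / 4.704×10⁻⁵ = 87250 N = 87.25 kN, compressive.
σ_{steel} = P / A = 87250 / 1725 = 50.58 MPa.

σ ≈ 50.6 MPa (compressive)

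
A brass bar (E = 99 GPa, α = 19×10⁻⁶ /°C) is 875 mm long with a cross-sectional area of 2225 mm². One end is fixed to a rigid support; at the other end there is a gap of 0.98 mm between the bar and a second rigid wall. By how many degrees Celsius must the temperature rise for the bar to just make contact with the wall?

The gap closes when αΔT L = 0.98 mm, since the bar is still unstressed at that instant.
ΔT = 0.98 / (19×10⁻⁶ × 875) = 58.95 °C.

ΔT ≈ 58.9 °C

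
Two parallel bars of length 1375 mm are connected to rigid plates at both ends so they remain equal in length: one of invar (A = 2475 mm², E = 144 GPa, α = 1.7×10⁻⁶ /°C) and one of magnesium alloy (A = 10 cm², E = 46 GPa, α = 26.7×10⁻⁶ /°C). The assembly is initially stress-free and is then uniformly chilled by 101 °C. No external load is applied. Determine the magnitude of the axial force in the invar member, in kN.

Equilibrium of a rigid end plate with no external load gives equal and opposite internal forces ±P in the two members. Since α_{magnesium alloy} > α_{invar}, cooling drives the magnesium alloy into tension and the invar into compression.
Compatibility of the two members (thermal + elastic change equal): (α₁ − α₂)ΔT = P·[1/(A₁E₁) + 1/(A₂E₂)].
|α₁ − α₂|·ΔT = 25×10⁻⁶ × 101 = 0.002525.
1/(A₁E₁) + 1/(A₂E₂) = 1/(2475×144×10³) + 1/(1000×46×10³) = 2.454×10⁻⁸ N⁻¹.
P = 0.002525 / 2.454×10⁻⁸ = 102900 N = 102.9 kN.

P ≈ 103 kN (compressive in the invar)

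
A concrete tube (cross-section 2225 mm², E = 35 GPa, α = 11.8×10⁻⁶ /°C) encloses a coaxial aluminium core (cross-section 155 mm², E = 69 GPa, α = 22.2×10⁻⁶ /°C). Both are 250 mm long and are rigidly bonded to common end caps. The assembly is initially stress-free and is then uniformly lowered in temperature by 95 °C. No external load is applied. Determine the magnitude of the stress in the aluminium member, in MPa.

σ ≈ 59.9 MPa (tensile)

Equilibrium of a rigid end plate with no external load gives equal and opposite internal forces ±P in the two members. Since α_{aluminium} > α_{concrete}, cooling drives the aluminium into tension and the concrete into compression.
Compatibility of the two members (thermal + elastic change equal): (α₁ − α₂)ΔT = P·[1/(A₁E₁) + 1/(A₂E₂)].
|α₁ − α₂|·ΔT = 10.4×10⁻⁶ × 95 = 0.000988.
1/(A₁E₁) + 1/(A₂E₂) = 1/(2225×35×10³) + 1/(155×69×10³) = 1.063×10⁻⁷ N⁻¹.
P = 0.000988 / 1.063×10⁻⁷ = 9291 N = 9.291 kN.
σ_{aluminium} = P/A₂ = 9291/155 = 59.94 MPa, tensile.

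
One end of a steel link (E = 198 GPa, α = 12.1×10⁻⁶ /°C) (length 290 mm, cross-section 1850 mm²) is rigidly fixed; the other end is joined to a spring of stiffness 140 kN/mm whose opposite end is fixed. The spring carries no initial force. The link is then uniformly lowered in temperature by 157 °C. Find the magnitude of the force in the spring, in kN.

Free thermal contraction: δ_free = αΔT L = 12.1×10⁻⁶ × 157 × 290 = 0.5509 mm.
Let P be the tensile force in the spring. The link extends elastically by PL/(AE) and the spring stretches by P/k; together these equal δ_free.
So P = δ_free / [L/(AE) + 1/k] = 0.5509 / [ 290/(1850×198×10³) + 1/(140×10³) ].
P = 0.5509 / 7.935×10⁻⁶ = 69430 N.

P ≈ 69.4 kN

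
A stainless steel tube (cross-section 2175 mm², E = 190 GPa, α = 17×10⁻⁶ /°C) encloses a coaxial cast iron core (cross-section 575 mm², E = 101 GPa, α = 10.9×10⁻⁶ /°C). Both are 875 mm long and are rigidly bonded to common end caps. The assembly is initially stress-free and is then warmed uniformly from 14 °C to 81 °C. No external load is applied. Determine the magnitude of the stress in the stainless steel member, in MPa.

σ ≈ 9.57 MPa (compressive)

The stainless steel has the larger α, so on heating it would change length more than the cast iron if both were free. The rigid plates force a common final length, so the stainless steel is put into compression and the cast iron into tension, with equal and opposite forces P (no external load).
Equating the net (thermal + elastic) strains gives |α₁ − α₂|·ΔT = P·[1/(A₁E₁) + 1/(A₂E₂)].
|α₁ − α₂|·ΔT = 6.1×10⁻⁶ × 67 = 0.0004087.
1/(A₁E₁) + 1/(A₂E₂) = 1/(2175×190×10³) + 1/(575×101×10³) = 1.964×10⁻⁸ N⁻¹.
So P = 0.0004087 / 1.964×10⁻⁸ = 20.81 kN.
σ_{stainless steel} = P/A₁ = 20810/2175 = 9.568 MPa, compressive.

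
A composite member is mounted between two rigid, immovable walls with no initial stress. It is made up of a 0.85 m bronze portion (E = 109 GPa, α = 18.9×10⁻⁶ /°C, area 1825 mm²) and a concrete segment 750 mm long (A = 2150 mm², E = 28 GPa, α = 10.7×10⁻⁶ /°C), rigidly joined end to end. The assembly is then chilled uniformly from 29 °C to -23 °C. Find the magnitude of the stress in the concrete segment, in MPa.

With the walls removed the bar would change length by δ_free = Σ αᵢΔT Lᵢ = 18.9×10⁻⁶×52×850 + 10.7×10⁻⁶×52×750 = 1.253 mm.
The walls prevent any net length change, so an axial force P (same in every segment) develops. Compatibility: P · Σ Lᵢ/(AᵢEᵢ) = δ_free.
Σ Lᵢ/(AᵢEᵢ) = 850/(1825×109×10³) + 750/(2150×28×10³) = 1.673×10⁻⁵ mm/N.
P = 1.253 / 1.673×10⁻⁵ = 74870 N = 74.87 kN, tensile.
σ_{concrete} = P / A = 74870 / 2150 = 34.82 MPa.

σ ≈ 34.8 MPa (tensile)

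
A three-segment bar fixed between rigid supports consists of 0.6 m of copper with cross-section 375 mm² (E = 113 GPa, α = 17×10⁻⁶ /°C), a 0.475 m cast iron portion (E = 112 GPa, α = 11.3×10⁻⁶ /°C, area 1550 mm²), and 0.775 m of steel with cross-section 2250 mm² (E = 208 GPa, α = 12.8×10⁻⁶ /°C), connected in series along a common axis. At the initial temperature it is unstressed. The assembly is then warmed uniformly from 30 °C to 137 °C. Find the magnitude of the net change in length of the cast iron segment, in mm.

|ΔL| ≈ 0.172 mm

If the supports were absent, the total length change would be Σ αᵢΔT Lᵢ = 17×10⁻⁶×107×600 + 11.3×10⁻⁶×107×475 + 12.8×10⁻⁶×107×775 = 2.727 mm.
The rigid supports impose zero overall length change; the single axial force P common to all segments must satisfy P Σ Lᵢ/(AᵢEᵢ) = δ_free.
Σ Lᵢ/(AᵢEᵢ) = 600/(375×113×10³) + 475/(1550×112×10³) + 775/(2250×208×10³) = 1.855×10⁻⁵ mm/N.
So P = 2.727 / 1.855×10⁻⁵ = 147 kN, compressive.
For the cast iron segment, free thermal change = 11.3×10⁻⁶×107×475 = 0.5743 mm and elastic change from P = 147000×475/(1550×112×10³) = 0.4022 mm; these oppose, so the net change is 0.172 mm (segment lengthens).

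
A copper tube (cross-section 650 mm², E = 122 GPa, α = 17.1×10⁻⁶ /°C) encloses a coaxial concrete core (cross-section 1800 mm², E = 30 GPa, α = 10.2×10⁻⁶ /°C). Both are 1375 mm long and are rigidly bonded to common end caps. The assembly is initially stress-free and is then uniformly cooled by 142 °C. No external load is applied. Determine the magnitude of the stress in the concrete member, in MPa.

The copper has the larger α, so on cooling it would change length more than the concrete if both were free. The rigid plates force a common final length, so the copper is put into tension and the concrete into compression, with equal and opposite forces P (no external load).
Compatibility of the two members (thermal + elastic change equal): (α₁ − α₂)ΔT = P·[1/(A₁E₁) + 1/(A₂E₂)].
|α₁ − α₂|·ΔT = 6.9×10⁻⁶ × 142 = 0.0009798.
1/(A₁E₁) + 1/(A₂E₂) = 1/(650×122×10³) + 1/(1800×30×10³) = 3.113×10⁻⁸ N⁻¹.
P = 0.0009798 / 3.113×10⁻⁸ = 31480 N = 31.48 kN.
σ_{concrete} = P/A₂ = 31480/1800 = 17.49 MPa, compressive.

σ ≈ 17.5 MPa (compressive)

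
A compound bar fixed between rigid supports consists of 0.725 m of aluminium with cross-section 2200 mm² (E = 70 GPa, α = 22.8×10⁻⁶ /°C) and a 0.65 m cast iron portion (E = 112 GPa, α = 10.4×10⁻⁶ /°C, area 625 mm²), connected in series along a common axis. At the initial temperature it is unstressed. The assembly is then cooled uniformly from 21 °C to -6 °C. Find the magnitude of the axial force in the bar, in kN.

P ≈ 44.9 kN (tensile)

Free thermal contraction of the whole bar: Σ αᵢΔT Lᵢ = 22.8×10⁻⁶×27×725 + 10.4×10⁻⁶×27×650 = 0.6288 mm.
The rigid supports impose zero overall length change; the single axial force P common to all segments must satisfy P Σ Lᵢ/(AᵢEᵢ) = δ_free.
The series flexibility is Σ Lᵢ/(AᵢEᵢ) = 725/(2200×70×10³) + 650/(625×112×10³) = 1.399×10⁻⁵ mm/N.
So P = 0.6288 / 1.399×10⁻⁵ = 44.94 kN, tensile.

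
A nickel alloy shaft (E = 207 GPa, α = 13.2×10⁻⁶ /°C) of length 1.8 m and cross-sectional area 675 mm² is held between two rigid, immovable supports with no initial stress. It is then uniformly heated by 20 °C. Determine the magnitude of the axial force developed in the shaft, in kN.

Full restraint means ε = 0, so the stress is σ = EαΔT = 207×10³ × 13.2×10⁻⁶ × 20 = 54.65 MPa.
Axial force P = σA = 54.65 × 675 = 36890 N = 36.89 kN, compressive.

P ≈ 36.9 kN (compressive)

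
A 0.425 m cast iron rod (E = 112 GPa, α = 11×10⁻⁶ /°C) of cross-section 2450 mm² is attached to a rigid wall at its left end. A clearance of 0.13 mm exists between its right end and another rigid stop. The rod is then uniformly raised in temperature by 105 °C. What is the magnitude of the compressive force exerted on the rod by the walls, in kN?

If the wall were absent the rod would grow by αΔT L = 11×10⁻⁶ × 105 × 425 = 0.4909 mm.
The gap closes (δ_free > 0.13 mm) and the wall then resists a further 0.4909 − 0.13 = 0.3609 mm of expansion.
That suppressed elongation corresponds to σ = E·Δ/L = 112×10³ × 0.3609/425 = 95.1 MPa.
P = σA = 95.1 × 2450 = 233 kN.

P ≈ 233 kN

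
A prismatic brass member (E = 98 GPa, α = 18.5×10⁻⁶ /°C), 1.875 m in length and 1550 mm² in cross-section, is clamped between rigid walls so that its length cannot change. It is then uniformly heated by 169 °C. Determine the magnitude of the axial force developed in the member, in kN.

P ≈ 475 kN (compressive)

Full restraint means ε = 0, so the stress is σ = EαΔT = 98×10³ × 18.5×10⁻⁶ × 169 = 306.4 MPa.
P = AEαΔT = 1550 × 98×10³ × 18.5×10⁻⁶ × 169 = 474.9 kN (compressive).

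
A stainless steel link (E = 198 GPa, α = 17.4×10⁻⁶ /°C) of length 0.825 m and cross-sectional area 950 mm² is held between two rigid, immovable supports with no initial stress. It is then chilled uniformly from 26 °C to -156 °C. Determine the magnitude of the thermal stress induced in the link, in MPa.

The supports are rigid, so the total axial strain is zero. The restrained thermal strain is ε = αΔT = 17.4×10⁻⁶ × 182 = 3166.8×10⁻⁶.
σ = EαΔT = 198×10³ × 17.4×10⁻⁶ × 182 = 627 MPa (tensile; the link is trying to contract).

σ ≈ 627 MPa (tensile)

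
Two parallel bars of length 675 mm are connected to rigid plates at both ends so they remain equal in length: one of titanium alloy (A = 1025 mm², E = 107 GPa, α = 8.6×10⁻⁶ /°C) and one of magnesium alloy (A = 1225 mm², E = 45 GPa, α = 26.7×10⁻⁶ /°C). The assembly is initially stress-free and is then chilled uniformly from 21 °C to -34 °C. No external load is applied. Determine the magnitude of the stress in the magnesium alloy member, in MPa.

σ ≈ 29.8 MPa (tensile)

Both members must finish at the same length. With the larger α, the magnesium alloy tends to over-contract; the plates restrain it, putting the magnesium alloy in tension and the titanium alloy in compression. With no external load the two internal forces are equal and opposite, magnitude P.
Equating the net (thermal + elastic) strains gives |α₁ − α₂|·ΔT = P·[1/(A₁E₁) + 1/(A₂E₂)].
|α₁ − α₂|·ΔT = 18.1×10⁻⁶ × 55 = 0.0009955.
1/(A₁E₁) + 1/(A₂E₂) = 1/(1025×107×10³) + 1/(1225×45×10³) = 2.726×10⁻⁸ N⁻¹.
P = 0.0009955 / 2.726×10⁻⁸ = 36520 N = 36.52 kN.
σ_{magnesium alloy} = P/A₂ = 36520/1225 = 29.81 MPa, tensile.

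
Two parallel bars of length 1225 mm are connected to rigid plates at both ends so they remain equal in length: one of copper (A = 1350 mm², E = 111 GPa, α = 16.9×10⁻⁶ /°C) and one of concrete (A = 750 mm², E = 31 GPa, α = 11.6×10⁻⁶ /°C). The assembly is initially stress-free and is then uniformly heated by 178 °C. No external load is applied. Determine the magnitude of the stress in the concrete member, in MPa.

σ ≈ 25.3 MPa (tensile)

Equilibrium of a rigid end plate with no external load gives equal and opposite internal forces ±P in the two members. Since α_{copper} > α_{concrete}, heating drives the copper into compression and the concrete into tension.
Setting the final lengths equal and cancelling L: (α₁ − α₂)ΔT = P/(A₁E₁) + P/(A₂E₂).
|α₁ − α₂|·ΔT = 5.3×10⁻⁶ × 178 = 0.0009434.
1/(A₁E₁) + 1/(A₂E₂) = 1/(1350×111×10³) + 1/(750×31×10³) = 4.968×10⁻⁸ N⁻¹.
P = 0.0009434 / 4.968×10⁻⁸ = 18990 N = 18.99 kN.
σ_{concrete} = P/A₂ = 18990/750 = 25.32 MPa, tensile.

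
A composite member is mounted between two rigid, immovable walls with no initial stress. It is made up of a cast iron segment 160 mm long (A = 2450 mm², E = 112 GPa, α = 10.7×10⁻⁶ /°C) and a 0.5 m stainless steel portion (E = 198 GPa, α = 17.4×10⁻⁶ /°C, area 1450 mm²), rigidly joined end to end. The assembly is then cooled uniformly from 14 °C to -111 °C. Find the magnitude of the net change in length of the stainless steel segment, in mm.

|ΔL| ≈ 0.112 mm

With the walls removed the bar would change length by δ_free = Σ αᵢΔT Lᵢ = 10.7×10⁻⁶×125×160 + 17.4×10⁻⁶×125×500 = 1.301 mm.
The rigid supports impose zero overall length change; the single axial force P common to all segments must satisfy P Σ Lᵢ/(AᵢEᵢ) = δ_free.
Σ Lᵢ/(AᵢEᵢ) = 160/(2450×112×10³) + 500/(1450×198×10³) = 2.325×10⁻⁶ mm/N.
Hence P = δ_free / Σ(L/AE) = 1.301/2.325×10⁻⁶ = 559.9 kN (tensile).
For the stainless steel segment, free thermal change = 17.4×10⁻⁶×125×500 = 1.087 mm and elastic change from P = 559900×500/(1450×198×10³) = 0.975 mm; these oppose, so the net change is 0.112 mm (segment shortens).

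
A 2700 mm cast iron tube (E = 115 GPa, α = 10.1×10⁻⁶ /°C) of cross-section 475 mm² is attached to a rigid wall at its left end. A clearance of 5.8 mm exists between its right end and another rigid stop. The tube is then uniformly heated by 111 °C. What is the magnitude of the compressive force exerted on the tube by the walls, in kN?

P ≈ 0 kN

If the wall were absent the tube would grow by αΔT L = 10.1×10⁻⁶ × 111 × 2700 = 3.027 mm.
Since δ_free = 3.03 mm is less than the 5.8 mm gap, the tube never touches the wall. No axial force develops.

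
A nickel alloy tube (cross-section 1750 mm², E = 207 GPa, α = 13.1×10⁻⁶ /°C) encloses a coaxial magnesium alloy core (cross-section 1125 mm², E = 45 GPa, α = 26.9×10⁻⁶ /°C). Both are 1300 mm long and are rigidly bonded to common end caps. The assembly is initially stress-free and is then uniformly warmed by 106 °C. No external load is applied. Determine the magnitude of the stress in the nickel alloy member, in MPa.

Equilibrium of a rigid end plate with no external load gives equal and opposite internal forces ±P in the two members. Since α_{magnesium alloy} > α_{nickel alloy}, heating drives the magnesium alloy into compression and the nickel alloy into tension.
Setting the final lengths equal and cancelling L: (α₁ − α₂)ΔT = P/(A₁E₁) + P/(A₂E₂).
|α₁ − α₂|·ΔT = 13.8×10⁻⁶ × 106 = 0.001463.
1/(A₁E₁) + 1/(A₂E₂) = 1/(1750×207×10³) + 1/(1125×45×10³) = 2.251×10⁻⁸ N⁻¹.
P = 0.001463 / 2.251×10⁻⁸ = 64970 N = 64.97 kN.
σ_{nickel alloy} = P/A₁ = 64970/1750 = 37.13 MPa, tensile.

σ ≈ 37.1 MPa (tensile)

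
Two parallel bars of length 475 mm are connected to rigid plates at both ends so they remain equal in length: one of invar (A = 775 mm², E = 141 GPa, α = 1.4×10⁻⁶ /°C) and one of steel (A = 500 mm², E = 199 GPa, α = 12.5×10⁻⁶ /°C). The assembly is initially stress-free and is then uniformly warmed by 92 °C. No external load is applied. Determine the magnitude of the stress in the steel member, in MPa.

The steel has the larger α, so on heating it would change length more than the invar if both were free. The rigid plates force a common final length, so the steel is put into compression and the invar into tension, with equal and opposite forces P (no external load).
Compatibility of the two members (thermal + elastic change equal): (α₁ − α₂)ΔT = P·[1/(A₁E₁) + 1/(A₂E₂)].
|α₁ − α₂|·ΔT = 11.1×10⁻⁶ × 92 = 0.001021.
1/(A₁E₁) + 1/(A₂E₂) = 1/(775×141×10³) + 1/(500×199×10³) = 1.92×10⁻⁸ N⁻¹.
P = 0.001021 / 1.92×10⁻⁸ = 53180 N = 53.18 kN.
σ_{steel} = P/A₂ = 53180/500 = 106.4 MPa, compressive.

σ ≈ 106 MPa (compressive)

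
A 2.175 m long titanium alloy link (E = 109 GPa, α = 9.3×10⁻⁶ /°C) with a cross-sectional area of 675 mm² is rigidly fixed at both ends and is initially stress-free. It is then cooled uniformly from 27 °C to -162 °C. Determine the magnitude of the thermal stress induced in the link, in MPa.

σ ≈ 192 MPa (tensile)

The supports are rigid, so the total axial strain is zero. The restrained thermal strain is ε = αΔT = 9.3×10⁻⁶ × 189 = 1757.7×10⁻⁶.
Hence σ = E·αΔT = 109×10³ × 1757.7×10⁻⁶ = 191.6 MPa, tensile.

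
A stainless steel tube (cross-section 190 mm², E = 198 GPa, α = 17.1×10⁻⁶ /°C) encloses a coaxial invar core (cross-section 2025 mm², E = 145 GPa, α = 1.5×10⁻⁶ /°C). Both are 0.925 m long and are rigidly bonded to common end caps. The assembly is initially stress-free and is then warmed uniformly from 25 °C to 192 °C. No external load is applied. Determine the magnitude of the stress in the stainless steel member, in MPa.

Equilibrium of a rigid end plate with no external load gives equal and opposite internal forces ±P in the two members. Since α_{stainless steel} > α_{invar}, heating drives the stainless steel into compression and the invar into tension.
Setting the final lengths equal and cancelling L: (α₁ − α₂)ΔT = P/(A₁E₁) + P/(A₂E₂).
|α₁ − α₂|·ΔT = 15.6×10⁻⁶ × 167 = 0.002605.
1/(A₁E₁) + 1/(A₂E₂) = 1/(190×198×10³) + 1/(2025×145×10³) = 2.999×10⁻⁸ N⁻¹.
P = 0.002605 / 2.999×10⁻⁸ = 86880 N = 86.88 kN.
σ_{stainless steel} = P/A₁ = 86880/190 = 457.2 MPa, compressive.

σ ≈ 457 MPa (compressive)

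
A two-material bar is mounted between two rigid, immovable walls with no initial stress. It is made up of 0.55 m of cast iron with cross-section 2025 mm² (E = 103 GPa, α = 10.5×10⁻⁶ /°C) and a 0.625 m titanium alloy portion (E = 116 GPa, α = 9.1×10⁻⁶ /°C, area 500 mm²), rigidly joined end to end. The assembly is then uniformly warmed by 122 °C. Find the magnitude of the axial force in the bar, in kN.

P ≈ 104 kN (compressive)

With the walls removed the bar would change length by δ_free = Σ αᵢΔT Lᵢ = 10.5×10⁻⁶×122×550 + 9.1×10⁻⁶×122×625 = 1.398 mm.
Since the ends are fixed, an axial force P builds up, equal in every segment, with P · Σ Lᵢ/(AᵢEᵢ) = δ_free.
Σ Lᵢ/(AᵢEᵢ) = 550/(2025×103×10³) + 625/(500×116×10³) = 1.341×10⁻⁵ mm/N.
P = 1.398 / 1.341×10⁻⁵ = 104300 N = 104.3 kN, compressive.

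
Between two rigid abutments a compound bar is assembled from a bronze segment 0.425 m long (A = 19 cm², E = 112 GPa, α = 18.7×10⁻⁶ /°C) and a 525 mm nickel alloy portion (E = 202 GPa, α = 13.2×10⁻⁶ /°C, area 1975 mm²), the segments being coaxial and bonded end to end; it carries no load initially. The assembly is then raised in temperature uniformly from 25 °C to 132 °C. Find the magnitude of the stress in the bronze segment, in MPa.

Free thermal expansion of the whole bar: Σ αᵢΔT Lᵢ = 18.7×10⁻⁶×107×425 + 13.2×10⁻⁶×107×525 = 1.592 mm.
The walls prevent any net length change, so an axial force P (same in every segment) develops. Compatibility: P · Σ Lᵢ/(AᵢEᵢ) = δ_free.
Σ Lᵢ/(AᵢEᵢ) = 425/(1900×112×10³) + 525/(1975×202×10³) = 3.313×10⁻⁶ mm/N.
Hence P = δ_free / Σ(L/AE) = 1.592/3.313×10⁻⁶ = 480.5 kN (compressive).
σ_{bronze} = P / A = 480500 / 1900 = 252.9 MPa.

σ ≈ 253 MPa (compressive)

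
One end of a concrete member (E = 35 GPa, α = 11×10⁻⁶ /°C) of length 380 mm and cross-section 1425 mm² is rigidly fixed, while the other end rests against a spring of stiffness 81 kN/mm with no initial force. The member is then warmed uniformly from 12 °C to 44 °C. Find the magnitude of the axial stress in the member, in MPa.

If the spring were absent the member would lengthen by αΔT L = 11×10⁻⁶ × 32 × 380 = 0.1338 mm.
With a force P in the spring, the elastic change of the member is PL/(AE) and that of the spring is P/k; compatibility requires their sum to equal δ_free.
P [ L/(AE) + 1/k ] = δ_free → P [ 380/(1425×35×10³) + 1/(81×10³) ] = 0.1338.
P = 0.1338 / 1.996×10⁻⁵ = 6700 N.
σ = P/A = 6700/1425 = 4.702 MPa.

σ ≈ 4.7 MPa (compressive)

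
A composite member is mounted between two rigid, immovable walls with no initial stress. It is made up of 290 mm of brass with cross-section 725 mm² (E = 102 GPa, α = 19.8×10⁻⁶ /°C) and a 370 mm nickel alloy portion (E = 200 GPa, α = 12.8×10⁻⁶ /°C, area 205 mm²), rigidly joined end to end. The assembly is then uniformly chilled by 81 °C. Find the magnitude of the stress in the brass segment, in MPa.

Free thermal contraction of the whole bar: Σ αᵢΔT Lᵢ = 19.8×10⁻⁶×81×290 + 12.8×10⁻⁶×81×370 = 0.8487 mm.
The rigid supports impose zero overall length change; the single axial force P common to all segments must satisfy P Σ Lᵢ/(AᵢEᵢ) = δ_free.
Σ Lᵢ/(AᵢEᵢ) = 290/(725×102×10³) + 370/(205×200×10³) = 1.295×10⁻⁵ mm/N.
Hence P = δ_free / Σ(L/AE) = 0.8487/1.295×10⁻⁵ = 65.56 kN (tensile).
σ_{brass} = P / A = 65560 / 725 = 90.43 MPa.

σ ≈ 90.4 MPa (tensile)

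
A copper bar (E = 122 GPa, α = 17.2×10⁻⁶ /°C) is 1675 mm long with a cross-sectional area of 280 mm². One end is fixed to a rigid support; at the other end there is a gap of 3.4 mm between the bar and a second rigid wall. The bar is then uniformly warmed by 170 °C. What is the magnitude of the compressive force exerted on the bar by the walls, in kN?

P ≈ 30.5 kN

Unrestrained expansion: δ_free = αΔT L = 17.2×10⁻⁶ × 170 × 1675 = 4.898 mm.
The gap closes (δ_free > 3.4 mm) and the wall then resists a further 4.898 − 3.4 = 1.498 mm of expansion.
Compatibility: PL/(AE) = 1.498 mm, so σ = P/A = E × (1.498/1675) = 109.1 MPa.
Force on the wall = σA = 109.1 × 280 mm² = 30.54 kN.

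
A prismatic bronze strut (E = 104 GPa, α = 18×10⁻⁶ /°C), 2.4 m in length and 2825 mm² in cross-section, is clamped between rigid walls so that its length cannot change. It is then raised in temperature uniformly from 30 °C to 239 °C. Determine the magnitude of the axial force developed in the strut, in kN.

Full restraint means ε = 0, so the stress is σ = EαΔT = 104×10³ × 18×10⁻⁶ × 209 = 391.2 MPa.
Axial force P = σA = 391.2 × 2825 = 1.105×10⁶ N = 1105 kN, compressive.

P ≈ 1110 kN (compressive)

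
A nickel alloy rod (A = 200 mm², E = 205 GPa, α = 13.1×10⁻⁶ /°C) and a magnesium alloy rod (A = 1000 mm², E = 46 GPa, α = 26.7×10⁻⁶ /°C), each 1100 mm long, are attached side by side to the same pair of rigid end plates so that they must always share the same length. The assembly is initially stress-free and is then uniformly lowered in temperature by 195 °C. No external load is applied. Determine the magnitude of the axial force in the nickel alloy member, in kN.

P ≈ 57.5 kN (compressive in the nickel alloy)

The magnesium alloy has the larger α, so on cooling it would change length more than the nickel alloy if both were free. The rigid plates force a common final length, so the magnesium alloy is put into tension and the nickel alloy into compression, with equal and opposite forces P (no external load).
Setting the final lengths equal and cancelling L: (α₁ − α₂)ΔT = P/(A₁E₁) + P/(A₂E₂).
|α₁ − α₂|·ΔT = 13.6×10⁻⁶ × 195 = 0.002652.
1/(A₁E₁) + 1/(A₂E₂) = 1/(200×205×10³) + 1/(1000×46×10³) = 4.613×10⁻⁸ N⁻¹.
So P = 0.002652 / 4.613×10⁻⁸ = 57.49 kN.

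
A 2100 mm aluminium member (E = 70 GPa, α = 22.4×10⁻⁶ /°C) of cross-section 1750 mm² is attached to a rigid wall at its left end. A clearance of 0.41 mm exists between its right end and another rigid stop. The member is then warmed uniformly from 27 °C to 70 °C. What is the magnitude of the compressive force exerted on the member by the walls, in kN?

P ≈ 94.1 kN

Unrestrained expansion: δ_free = αΔT L = 22.4×10⁻⁶ × 43 × 2100 = 2.023 mm.
After closing the 0.41 mm clearance, 2.023 − 0.41 = 1.613 mm of expansion remains to be suppressed by the wall.
That suppressed elongation corresponds to σ = E·Δ/L = 70×10³ × 1.613/2100 = 53.76 MPa.
Force on the wall = σA = 53.76 × 1750 mm² = 94.08 kN.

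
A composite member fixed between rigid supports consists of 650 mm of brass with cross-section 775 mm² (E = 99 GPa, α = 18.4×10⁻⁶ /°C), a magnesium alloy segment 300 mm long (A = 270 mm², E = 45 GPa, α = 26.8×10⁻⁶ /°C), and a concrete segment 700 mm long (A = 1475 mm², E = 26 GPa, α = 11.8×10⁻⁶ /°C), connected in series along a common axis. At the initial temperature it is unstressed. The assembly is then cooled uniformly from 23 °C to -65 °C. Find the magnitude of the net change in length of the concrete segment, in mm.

Free thermal contraction of the whole bar: Σ αᵢΔT Lᵢ = 18.4×10⁻⁶×88×650 + 26.8×10⁻⁶×88×300 + 11.8×10⁻⁶×88×700 = 2.487 mm.
The rigid supports impose zero overall length change; the single axial force P common to all segments must satisfy P Σ Lᵢ/(AᵢEᵢ) = δ_free.
Σ Lᵢ/(AᵢEᵢ) = 650/(775×99×10³) + 300/(270×45×10³) + 700/(1475×26×10³) = 5.142×10⁻⁵ mm/N.
So P = 2.487 / 5.142×10⁻⁵ = 48.37 kN, tensile.
For the concrete segment, free thermal change = 11.8×10⁻⁶×88×700 = 0.7269 mm and elastic change from P = 48370×700/(1475×26×10³) = 0.8829 mm; these oppose, so the net change is 0.156 mm (segment lengthens).

|ΔL| ≈ 0.156 mm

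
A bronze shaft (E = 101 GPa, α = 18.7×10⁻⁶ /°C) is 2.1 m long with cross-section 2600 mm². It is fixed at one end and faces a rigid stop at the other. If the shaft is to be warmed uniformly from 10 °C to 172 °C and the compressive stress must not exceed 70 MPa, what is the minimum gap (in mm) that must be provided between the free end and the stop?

With no wall the shaft would lengthen by αΔT L = 18.7×10⁻⁶ × 162 × 2100 = 6.362 mm.
A stress of 70 MPa corresponds to the wall pushing the shaft back by σL/E = 70×2100/(101×10³) = 1.455 mm.
So the gap has to take up the difference, g_min = δ_free − σL/E = 6.362 − 1.455 = 4.906 mm.

g ≈ 4.91 mm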